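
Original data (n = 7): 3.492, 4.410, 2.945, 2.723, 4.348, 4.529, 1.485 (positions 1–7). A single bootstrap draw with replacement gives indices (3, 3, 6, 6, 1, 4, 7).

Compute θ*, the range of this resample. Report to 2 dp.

Resample values: 2.945, 2.945, 4.529, 4.529, 3.492, 2.723, 1.485.
Range = 4.529 − 1.485 = 3.04

θ* = 3.04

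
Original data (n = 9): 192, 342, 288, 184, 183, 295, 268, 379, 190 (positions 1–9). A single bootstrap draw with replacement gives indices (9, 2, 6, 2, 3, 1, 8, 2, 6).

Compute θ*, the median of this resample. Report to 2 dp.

Resample values: 190, 342, 295, 342, 288, 192, 379, 342, 295.
Sorted: 190, 192, 288, 295, 295, 342, 342, 342, 379
Median = middle value = 295.00

θ* = 295.00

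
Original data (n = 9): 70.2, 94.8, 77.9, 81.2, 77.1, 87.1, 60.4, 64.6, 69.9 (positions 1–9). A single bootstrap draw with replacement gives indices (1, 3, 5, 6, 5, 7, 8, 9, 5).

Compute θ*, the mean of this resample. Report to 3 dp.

θ* = 73.489

Resample values: 70.2, 77.9, 77.1, 87.1, 77.1, 60.4, 64.6, 69.9, 77.1.
Mean = (70.2 + 77.9 + 77.1 + 87.1 + 77.1 + 60.4 + 64.6 + 69.9 + 77.1) / 9 = 661.40 / 9 = 73.489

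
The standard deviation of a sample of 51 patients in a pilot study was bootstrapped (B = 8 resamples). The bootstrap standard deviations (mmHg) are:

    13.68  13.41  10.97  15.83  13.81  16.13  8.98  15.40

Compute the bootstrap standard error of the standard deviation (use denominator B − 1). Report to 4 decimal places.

SE* = 2.4761

Bootstrap SE is the standard deviation of the 8 replicate standard deviations.
Mean of replicates: (13.68 + 13.41 + 10.97 + 15.83 + 13.81 + 16.13 + 8.98 + 15.40) / 8 = 108.21000 / 8 = 13.52625
Sum of squared deviations: (+0.15375)² + (−0.11625)² + (−2.55625)² + (+2.30375)² + (+0.28375)² + (+2.60375)² + (−4.54625)² + (+1.87375)² = 42.91819
Variance = 42.91819 / 7 = 6.13117
SE* = √6.13117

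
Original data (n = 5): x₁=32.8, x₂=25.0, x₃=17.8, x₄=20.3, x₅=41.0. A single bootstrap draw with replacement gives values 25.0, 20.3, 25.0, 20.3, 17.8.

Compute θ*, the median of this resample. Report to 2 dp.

θ* = 20.30

Sorted: 17.8, 20.3, 20.3, 25.0, 25.0
Median = middle value = 20.30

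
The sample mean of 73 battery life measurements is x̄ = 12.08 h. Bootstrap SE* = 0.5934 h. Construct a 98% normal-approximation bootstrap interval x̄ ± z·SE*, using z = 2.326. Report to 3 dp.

(10.700, 13.460)

Margin = 2.326 × 0.5934 = 1.3802
Interval: 12.08 ± 1.3802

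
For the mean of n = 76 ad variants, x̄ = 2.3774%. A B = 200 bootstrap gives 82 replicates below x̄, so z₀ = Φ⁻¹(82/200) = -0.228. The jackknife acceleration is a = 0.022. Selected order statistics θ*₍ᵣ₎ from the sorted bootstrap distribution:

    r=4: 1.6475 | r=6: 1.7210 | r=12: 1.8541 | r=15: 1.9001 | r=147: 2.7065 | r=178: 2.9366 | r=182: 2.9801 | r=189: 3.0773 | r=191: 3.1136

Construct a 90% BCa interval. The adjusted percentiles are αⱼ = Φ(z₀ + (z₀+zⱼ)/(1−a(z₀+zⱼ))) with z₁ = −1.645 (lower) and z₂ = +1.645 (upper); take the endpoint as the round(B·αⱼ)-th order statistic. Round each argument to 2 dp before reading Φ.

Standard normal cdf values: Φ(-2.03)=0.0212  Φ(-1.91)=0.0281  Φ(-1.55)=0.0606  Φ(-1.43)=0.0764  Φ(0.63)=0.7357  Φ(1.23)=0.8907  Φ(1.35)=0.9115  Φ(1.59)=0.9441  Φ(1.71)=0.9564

(1.6475, 2.9366)

Lower: z₀ + z₁ = -0.228 + (-1.645) = -1.873; 1 − a(z₀+z₁) = 1 − (0.022)(-1.873) = 1.0412; argument = -0.228 + (-1.873)/1.0412 = -2.0269 → -2.03.
α₁ = Φ(-2.03) = 0.0212; rank = round(200 × 0.0212) = 4; θ*₍4₎ = 1.6475.
Upper: z₀ + z₂ = 1.417; 1 − a(z₀+z₂) = 0.9688; argument = 1.2346 → 1.23; α₂ = 0.8907; rank = 178; θ*₍178₎ = 2.9366.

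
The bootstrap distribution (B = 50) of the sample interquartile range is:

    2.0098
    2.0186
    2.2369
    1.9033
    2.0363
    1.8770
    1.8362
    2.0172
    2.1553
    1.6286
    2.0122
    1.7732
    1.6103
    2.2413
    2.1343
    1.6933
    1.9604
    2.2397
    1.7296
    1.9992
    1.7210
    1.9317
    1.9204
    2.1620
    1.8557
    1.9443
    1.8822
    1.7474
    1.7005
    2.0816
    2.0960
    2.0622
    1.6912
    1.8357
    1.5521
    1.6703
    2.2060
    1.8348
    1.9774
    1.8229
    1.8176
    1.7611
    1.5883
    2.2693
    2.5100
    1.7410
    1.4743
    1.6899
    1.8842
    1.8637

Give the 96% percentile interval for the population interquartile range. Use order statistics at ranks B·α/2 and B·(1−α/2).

(1.4743, 2.2693)

Sorted replicates: 1.4743, 1.5521, 1.5883, 1.6103, 1.6286, 1.6703, 1.6899, 1.6912, 1.6933, 1.7005, 1.7210, 1.7296, 1.7410, 1.7474, 1.7611, 1.7732, 1.8176, 1.8229, 1.8348, 1.8357, 1.8362, 1.8557, 1.8637, 1.8770, 1.8822, 1.8842, 1.9033, 1.9204, 1.9317, 1.9443, 1.9604, 1.9774, 1.9992, 2.0098, 2.0122, 2.0172, 2.0186, 2.0363, 2.0622, 2.0816, 2.0960, 2.1343, 2.1553, 2.1620, 2.2060, 2.2369, 2.2397, 2.2413, 2.2693, 2.5100
α = 0.04; lower rank = 50 × 0.020 = 1; upper rank = 50 × 0.980 = 49.
The 1st smallest replicate is 1.4743; the 49th is 2.2693.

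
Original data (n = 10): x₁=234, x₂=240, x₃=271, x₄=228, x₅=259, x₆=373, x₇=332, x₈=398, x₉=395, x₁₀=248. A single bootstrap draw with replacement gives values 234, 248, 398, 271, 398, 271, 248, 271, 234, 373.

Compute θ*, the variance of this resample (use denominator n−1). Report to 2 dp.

Mean = 294.6000; sum of squared deviations = 40888.4000
s² = 40888.4000 / 9 = 4543.1556

θ* = 4543.16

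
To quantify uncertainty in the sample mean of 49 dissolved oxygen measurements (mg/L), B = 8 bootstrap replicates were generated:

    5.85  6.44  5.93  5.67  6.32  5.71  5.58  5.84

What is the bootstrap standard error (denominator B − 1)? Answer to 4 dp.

Bootstrap SE is the standard deviation of the 8 replicate means.
Mean of replicates: (5.85 + 6.44 + 5.93 + 5.67 + 6.32 + 5.71 + 5.58 + 5.84) / 8 = 47.34000 / 8 = 5.91750
Sum of squared deviations: (−0.06750)² + (+0.52250)² + (+0.01250)² + (−0.24750)² + (+0.40250)² + (−0.20750)² + (−0.33750)² + (−0.07750)² = 0.66395
Variance = 0.66395 / 7 = 0.09485
SE* = √0.09485

SE* = 0.3080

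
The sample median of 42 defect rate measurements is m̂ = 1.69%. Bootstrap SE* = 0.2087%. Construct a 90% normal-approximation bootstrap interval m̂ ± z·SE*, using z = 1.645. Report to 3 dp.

(1.347, 2.033)

Margin = 1.645 × 0.2087 = 0.3433
Interval: 1.69 ± 0.3433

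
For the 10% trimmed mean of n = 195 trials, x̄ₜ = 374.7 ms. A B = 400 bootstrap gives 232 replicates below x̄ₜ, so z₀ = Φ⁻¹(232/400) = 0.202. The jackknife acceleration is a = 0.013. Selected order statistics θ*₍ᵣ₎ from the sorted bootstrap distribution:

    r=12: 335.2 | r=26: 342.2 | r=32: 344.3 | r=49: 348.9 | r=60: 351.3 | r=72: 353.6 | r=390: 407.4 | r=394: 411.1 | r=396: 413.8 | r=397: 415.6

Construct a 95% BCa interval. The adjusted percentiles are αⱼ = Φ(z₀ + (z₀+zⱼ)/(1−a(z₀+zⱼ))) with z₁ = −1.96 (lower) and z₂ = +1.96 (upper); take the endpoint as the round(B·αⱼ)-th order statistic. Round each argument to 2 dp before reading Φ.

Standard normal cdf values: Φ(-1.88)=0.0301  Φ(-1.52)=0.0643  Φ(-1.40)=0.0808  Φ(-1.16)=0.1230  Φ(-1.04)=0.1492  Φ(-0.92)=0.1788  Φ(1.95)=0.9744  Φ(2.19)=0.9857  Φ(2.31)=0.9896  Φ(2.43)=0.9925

Lower: z₀ + z₁ = 0.202 + (-1.960) = -1.758; 1 − a(z₀+z₁) = 1 − (0.013)(-1.758) = 1.0229; argument = 0.202 + (-1.758)/1.0229 = -1.5167 → -1.52.
α₁ = Φ(-1.52) = 0.0643; rank = round(400 × 0.0643) = 26; θ*₍26₎ = 342.2.
Upper: z₀ + z₂ = 2.162; 1 − a(z₀+z₂) = 0.9719; argument = 2.4265 → 2.43; α₂ = 0.9925; rank = 397; θ*₍397₎ = 415.6.

(342.2, 415.6)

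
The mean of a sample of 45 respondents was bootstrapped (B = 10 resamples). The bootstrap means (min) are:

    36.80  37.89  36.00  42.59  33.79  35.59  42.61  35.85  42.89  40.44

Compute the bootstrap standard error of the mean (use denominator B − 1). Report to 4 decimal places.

Bootstrap SE is the standard deviation of the 10 replicate means.
Mean of replicates: (36.80 + 37.89 + 36.00 + 42.59 + 33.79 + 35.59 + 42.61 + 35.85 + 42.89 + 40.44) / 10 = 384.45000 / 10 = 38.44500
Sum of squared deviations: (−1.64500)² + (−0.55500)² + (−2.44500)² + (+4.14500)² + (−4.65500)² + (−2.85500)² + (+4.16500)² + (−2.59500)² + (+4.44500)² + (+1.99500)² = 103.81245
Variance = 103.81245 / 9 = 11.53472
SE* = √11.53472

SE* = 3.3963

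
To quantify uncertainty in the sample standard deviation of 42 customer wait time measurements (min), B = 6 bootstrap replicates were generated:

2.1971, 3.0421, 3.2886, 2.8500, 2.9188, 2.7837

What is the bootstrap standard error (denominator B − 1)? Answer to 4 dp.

Bootstrap SE is the standard deviation of the 6 replicate standard deviations.
Mean of replicates: (2.1971 + 3.0421 + 3.2886 + 2.8500 + 2.9188 + 2.7837) / 6 = 17.08030 / 6 = 2.84672
Sum of squared deviations: (−0.64962)² + (+0.19538)² + (+0.44188)² + (+0.00328)² + (+0.07208)² + (−0.06302)² = 0.66462
Variance = 0.66462 / 5 = 0.13292
SE* = √0.13292

SE* = 0.3646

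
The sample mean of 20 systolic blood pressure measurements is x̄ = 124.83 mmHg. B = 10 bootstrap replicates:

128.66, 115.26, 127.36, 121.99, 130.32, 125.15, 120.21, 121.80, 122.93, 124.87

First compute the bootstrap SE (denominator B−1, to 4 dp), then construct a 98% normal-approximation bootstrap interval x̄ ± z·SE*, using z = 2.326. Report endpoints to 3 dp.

Mean of replicates = 123.8550; sum of squared deviations = 175.5934; SE* = √(175.5934/9) = 4.4171
Margin = 2.326 × 4.4171 = 10.2742
Interval: 124.83 ± 10.2742

(114.556, 135.104)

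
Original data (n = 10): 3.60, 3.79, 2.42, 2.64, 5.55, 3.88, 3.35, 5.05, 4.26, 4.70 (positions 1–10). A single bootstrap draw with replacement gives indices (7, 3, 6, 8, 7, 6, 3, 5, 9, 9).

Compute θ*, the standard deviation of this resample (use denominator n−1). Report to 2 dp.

θ* = 1.01

Resample values: 3.35, 2.42, 3.88, 5.05, 3.35, 3.88, 2.42, 5.55, 4.26, 4.26.
Mean = 3.8420; sum of squared deviations = 9.2572
s² = 9.2572 / 9 = 1.0286
s = √1.0286 = 1.01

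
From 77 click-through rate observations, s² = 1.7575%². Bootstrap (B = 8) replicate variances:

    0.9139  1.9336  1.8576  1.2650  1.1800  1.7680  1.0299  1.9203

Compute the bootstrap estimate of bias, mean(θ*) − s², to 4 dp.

bias = −0.2740

mean(θ*) = (0.9139 + 1.9336 + 1.8576 + 1.2650 + 1.1800 + 1.7680 + 1.0299 + 1.9203) / 8 = 1.48354
bias = 1.48354 − 1.7575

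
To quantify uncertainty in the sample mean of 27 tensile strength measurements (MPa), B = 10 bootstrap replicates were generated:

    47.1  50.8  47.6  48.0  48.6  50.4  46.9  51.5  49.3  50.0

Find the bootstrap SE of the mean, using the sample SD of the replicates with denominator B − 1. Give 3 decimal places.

Bootstrap SE is the standard deviation of the 10 replicate means.
Mean of replicates: (47.1 + 50.8 + 47.6 + 48.0 + 48.6 + 50.4 + 46.9 + 51.5 + 49.3 + 50.0) / 10 = 490.2000 / 10 = 49.0200
Sum of squared deviations: (−1.9200)² + (+1.7800)² + (−1.4200)² + (−1.0200)² + (−0.4200)² + (+1.3800)² + (−2.1200)² + (+2.4800)² + (+0.2800)² + (+0.9800)² = 23.6760
Variance = 23.6760 / 9 = 2.6307
SE* = √2.6307

SE* = 1.622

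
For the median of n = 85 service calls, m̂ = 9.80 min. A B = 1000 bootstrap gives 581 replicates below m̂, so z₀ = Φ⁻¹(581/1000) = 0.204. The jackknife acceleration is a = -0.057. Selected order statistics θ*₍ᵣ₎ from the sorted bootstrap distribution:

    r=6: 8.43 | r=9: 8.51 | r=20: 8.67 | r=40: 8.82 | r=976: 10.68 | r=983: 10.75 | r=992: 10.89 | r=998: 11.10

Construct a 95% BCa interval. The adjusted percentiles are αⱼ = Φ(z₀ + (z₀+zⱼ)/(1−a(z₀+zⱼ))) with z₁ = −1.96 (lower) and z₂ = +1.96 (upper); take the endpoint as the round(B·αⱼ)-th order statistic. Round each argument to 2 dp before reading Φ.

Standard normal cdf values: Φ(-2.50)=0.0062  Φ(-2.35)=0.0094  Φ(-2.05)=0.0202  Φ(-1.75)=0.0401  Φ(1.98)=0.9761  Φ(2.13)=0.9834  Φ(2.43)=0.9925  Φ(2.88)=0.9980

(8.82, 10.75)

Lower: z₀ + z₁ = 0.204 + (-1.960) = -1.756; 1 − a(z₀+z₁) = 1 − (-0.057)(-1.756) = 0.8999; argument = 0.204 + (-1.756)/0.8999 = -1.7473 → -1.75.
α₁ = Φ(-1.75) = 0.0401; rank = round(1000 × 0.0401) = 40; θ*₍40₎ = 8.82.
Upper: z₀ + z₂ = 2.164; 1 − a(z₀+z₂) = 1.1233; argument = 2.1304 → 2.13; α₂ = 0.9834; rank = 983; θ*₍983₎ = 10.75.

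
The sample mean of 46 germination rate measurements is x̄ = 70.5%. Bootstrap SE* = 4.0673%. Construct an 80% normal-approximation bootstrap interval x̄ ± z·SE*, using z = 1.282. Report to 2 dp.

(65.29, 75.71)

Margin = 1.282 × 4.0673 = 5.214
Interval: 70.5 ± 5.214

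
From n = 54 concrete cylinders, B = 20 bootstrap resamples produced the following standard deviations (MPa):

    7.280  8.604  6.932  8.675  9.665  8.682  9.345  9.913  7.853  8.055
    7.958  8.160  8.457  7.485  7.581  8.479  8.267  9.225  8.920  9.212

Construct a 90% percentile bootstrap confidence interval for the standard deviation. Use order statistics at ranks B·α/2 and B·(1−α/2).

Sorted replicates: 6.932, 7.280, 7.485, 7.581, 7.853, 7.958, 8.055, 8.160, 8.267, 8.457, 8.479, 8.604, 8.675, 8.682, 8.920, 9.212, 9.225, 9.345, 9.665, 9.913
α = 0.10; lower rank = 20 × 0.050 = 1; upper rank = 20 × 0.950 = 19.
The 1st smallest replicate is 6.932; the 19th is 9.665.

(6.932, 9.665)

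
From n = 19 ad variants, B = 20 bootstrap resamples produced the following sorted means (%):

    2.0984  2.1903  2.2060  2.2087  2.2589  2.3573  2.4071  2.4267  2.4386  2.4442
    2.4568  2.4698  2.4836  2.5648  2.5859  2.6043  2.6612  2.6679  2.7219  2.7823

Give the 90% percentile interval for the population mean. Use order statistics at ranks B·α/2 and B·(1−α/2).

α = 0.10; lower rank = 20 × 0.050 = 1; upper rank = 20 × 0.950 = 19.
The 1st smallest replicate is 2.0984; the 19th is 2.7219.

(2.0984, 2.7219)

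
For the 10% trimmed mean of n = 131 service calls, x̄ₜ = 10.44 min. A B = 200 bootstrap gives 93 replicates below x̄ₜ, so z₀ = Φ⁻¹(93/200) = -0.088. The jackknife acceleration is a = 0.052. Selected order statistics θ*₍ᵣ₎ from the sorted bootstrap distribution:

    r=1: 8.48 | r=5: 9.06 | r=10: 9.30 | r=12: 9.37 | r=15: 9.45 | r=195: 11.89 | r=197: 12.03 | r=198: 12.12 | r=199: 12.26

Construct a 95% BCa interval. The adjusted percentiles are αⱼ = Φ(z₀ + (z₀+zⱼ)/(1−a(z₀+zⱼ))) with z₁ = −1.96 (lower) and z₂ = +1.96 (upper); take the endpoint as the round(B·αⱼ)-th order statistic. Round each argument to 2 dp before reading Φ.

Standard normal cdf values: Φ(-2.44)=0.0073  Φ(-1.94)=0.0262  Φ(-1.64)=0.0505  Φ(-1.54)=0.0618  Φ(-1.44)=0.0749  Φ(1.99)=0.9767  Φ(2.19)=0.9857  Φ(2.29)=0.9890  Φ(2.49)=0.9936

Lower: z₀ + z₁ = -0.088 + (-1.960) = -2.048; 1 − a(z₀+z₁) = 1 − (0.052)(-2.048) = 1.1065; argument = -0.088 + (-2.048)/1.1065 = -1.9389 → -1.94.
α₁ = Φ(-1.94) = 0.0262; rank = round(200 × 0.0262) = 5; θ*₍5₎ = 9.06.
Upper: z₀ + z₂ = 1.872; 1 − a(z₀+z₂) = 0.9027; argument = 1.9859 → 1.99; α₂ = 0.9767; rank = 195; θ*₍195₎ = 11.89.

(9.06, 11.89)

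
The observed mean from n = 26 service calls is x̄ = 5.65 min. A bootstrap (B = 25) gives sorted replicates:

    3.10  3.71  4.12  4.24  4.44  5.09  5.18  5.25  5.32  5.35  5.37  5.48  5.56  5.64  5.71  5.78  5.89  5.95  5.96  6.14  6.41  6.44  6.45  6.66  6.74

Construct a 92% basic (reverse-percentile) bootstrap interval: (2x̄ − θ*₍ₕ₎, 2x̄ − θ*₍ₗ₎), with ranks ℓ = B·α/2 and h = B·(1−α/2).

(4.64, 8.20)

Percentile endpoints at ranks 1 and 24: θ*₍1₎ = 3.10, θ*₍24₎ = 6.66.
Basic interval reflects these around x̄:
  lower = 2 × 5.65 − 6.66 = 4.64
  upper = 2 × 5.65 − 3.10 = 8.20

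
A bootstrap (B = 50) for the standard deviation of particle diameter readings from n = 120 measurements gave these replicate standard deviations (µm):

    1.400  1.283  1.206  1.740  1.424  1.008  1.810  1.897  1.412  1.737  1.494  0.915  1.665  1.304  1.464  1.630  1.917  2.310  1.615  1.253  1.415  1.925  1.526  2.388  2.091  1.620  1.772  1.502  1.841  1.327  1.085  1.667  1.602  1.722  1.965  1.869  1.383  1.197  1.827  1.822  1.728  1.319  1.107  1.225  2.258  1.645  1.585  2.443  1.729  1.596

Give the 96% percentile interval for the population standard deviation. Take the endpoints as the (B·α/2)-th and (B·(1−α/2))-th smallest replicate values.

(0.915, 2.388)

Sorted replicates: 0.915, 1.008, 1.085, 1.107, 1.197, 1.206, 1.225, 1.253, 1.283, 1.304, 1.319, 1.327, 1.383, 1.400, 1.412, 1.415, 1.424, 1.464, 1.494, 1.502, 1.526, 1.585, 1.596, 1.602, 1.615, 1.620, 1.630, 1.645, 1.665, 1.667, 1.722, 1.728, 1.729, 1.737, 1.740, 1.772, 1.810, 1.822, 1.827, 1.841, 1.869, 1.897, 1.917, 1.925, 1.965, 2.091, 2.258, 2.310, 2.388, 2.443
α = 0.04; lower rank = 50 × 0.020 = 1; upper rank = 50 × 0.980 = 49.
The 1st smallest replicate is 0.915; the 49th is 2.388.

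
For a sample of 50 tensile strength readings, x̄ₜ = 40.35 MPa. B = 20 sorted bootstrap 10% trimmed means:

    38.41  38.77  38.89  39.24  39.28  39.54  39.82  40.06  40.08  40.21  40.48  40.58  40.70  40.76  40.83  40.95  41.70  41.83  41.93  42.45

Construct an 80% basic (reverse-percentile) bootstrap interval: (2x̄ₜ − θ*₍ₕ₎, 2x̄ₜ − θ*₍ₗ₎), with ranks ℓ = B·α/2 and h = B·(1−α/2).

(38.87, 41.93)

Percentile endpoints at ranks 2 and 18: θ*₍2₎ = 38.77, θ*₍18₎ = 41.83.
Basic interval reflects these around x̄ₜ:
  lower = 2 × 40.35 − 41.83 = 38.87
  upper = 2 × 40.35 − 38.77 = 41.93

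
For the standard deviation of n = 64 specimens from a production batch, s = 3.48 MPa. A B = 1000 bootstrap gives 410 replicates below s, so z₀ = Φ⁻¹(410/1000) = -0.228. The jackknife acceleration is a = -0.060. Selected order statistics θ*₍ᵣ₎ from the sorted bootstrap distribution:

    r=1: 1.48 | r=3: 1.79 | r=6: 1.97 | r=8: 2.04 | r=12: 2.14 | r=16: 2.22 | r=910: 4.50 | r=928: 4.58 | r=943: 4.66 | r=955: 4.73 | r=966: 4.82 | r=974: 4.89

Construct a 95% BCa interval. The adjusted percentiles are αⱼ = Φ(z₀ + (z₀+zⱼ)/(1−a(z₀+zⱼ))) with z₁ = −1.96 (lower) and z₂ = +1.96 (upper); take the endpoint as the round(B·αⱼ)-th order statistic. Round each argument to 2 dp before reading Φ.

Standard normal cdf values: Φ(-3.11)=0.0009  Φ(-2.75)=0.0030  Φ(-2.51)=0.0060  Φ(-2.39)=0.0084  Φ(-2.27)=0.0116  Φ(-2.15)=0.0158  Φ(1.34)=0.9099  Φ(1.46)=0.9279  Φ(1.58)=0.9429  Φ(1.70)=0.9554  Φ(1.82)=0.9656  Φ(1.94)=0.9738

(1.79, 4.50)

Lower: z₀ + z₁ = -0.228 + (-1.960) = -2.188; 1 − a(z₀+z₁) = 1 − (-0.060)(-2.188) = 0.8687; argument = -0.228 + (-2.188)/0.8687 = -2.7466 → -2.75.
α₁ = Φ(-2.75) = 0.0030; rank = round(1000 × 0.0030) = 3; θ*₍3₎ = 1.79.
Upper: z₀ + z₂ = 1.732; 1 − a(z₀+z₂) = 1.1039; argument = 1.3410 → 1.34; α₂ = 0.9099; rank = 910; θ*₍910₎ = 4.50.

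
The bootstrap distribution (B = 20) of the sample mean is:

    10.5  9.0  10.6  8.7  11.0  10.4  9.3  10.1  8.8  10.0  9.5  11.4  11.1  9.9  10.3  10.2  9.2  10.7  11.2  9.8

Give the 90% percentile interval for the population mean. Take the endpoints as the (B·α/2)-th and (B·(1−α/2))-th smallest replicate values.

(8.7, 11.2)

Sorted replicates: 8.7, 8.8, 9.0, 9.2, 9.3, 9.5, 9.8, 9.9, 10.0, 10.1, 10.2, 10.3, 10.4, 10.5, 10.6, 10.7, 11.0, 11.1, 11.2, 11.4
α = 0.10; lower rank = 20 × 0.050 = 1; upper rank = 20 × 0.950 = 19.
The 1st smallest replicate is 8.7; the 19th is 11.2.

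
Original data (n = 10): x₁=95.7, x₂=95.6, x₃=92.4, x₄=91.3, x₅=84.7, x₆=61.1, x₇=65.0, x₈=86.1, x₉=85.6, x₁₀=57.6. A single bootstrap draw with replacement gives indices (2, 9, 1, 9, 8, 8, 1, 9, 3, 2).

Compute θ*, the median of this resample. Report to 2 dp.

θ* = 89.25

Resample values: 95.6, 85.6, 95.7, 85.6, 86.1, 86.1, 95.7, 85.6, 92.4, 95.6.
Sorted: 85.6, 85.6, 85.6, 86.1, 86.1, 92.4, 95.6, 95.6, 95.7, 95.7
Median = average of the two middle values = 89.25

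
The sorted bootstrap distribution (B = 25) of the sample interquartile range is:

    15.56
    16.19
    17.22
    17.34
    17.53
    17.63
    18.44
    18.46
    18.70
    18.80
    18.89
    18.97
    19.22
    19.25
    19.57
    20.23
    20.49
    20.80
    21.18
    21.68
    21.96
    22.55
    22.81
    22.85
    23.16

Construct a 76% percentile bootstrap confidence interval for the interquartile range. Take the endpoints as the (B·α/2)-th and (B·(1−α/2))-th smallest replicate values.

α = 0.24; lower rank = 25 × 0.120 = 3; upper rank = 25 × 0.880 = 22.
The 3rd smallest replicate is 17.22; the 22nd is 22.55.

(17.22, 22.55)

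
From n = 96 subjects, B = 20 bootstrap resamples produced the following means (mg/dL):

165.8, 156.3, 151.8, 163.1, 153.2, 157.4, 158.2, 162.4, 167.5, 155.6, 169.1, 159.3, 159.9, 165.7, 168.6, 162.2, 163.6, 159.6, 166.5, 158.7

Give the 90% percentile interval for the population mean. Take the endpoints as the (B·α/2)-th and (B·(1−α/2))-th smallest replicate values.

Sorted replicates: 151.8, 153.2, 155.6, 156.3, 157.4, 158.2, 158.7, 159.3, 159.6, 159.9, 162.2, 162.4, 163.1, 163.6, 165.7, 165.8, 166.5, 167.5, 168.6, 169.1
α = 0.10; lower rank = 20 × 0.050 = 1; upper rank = 20 × 0.950 = 19.
The 1st smallest replicate is 151.8; the 19th is 168.6.

(151.8, 168.6)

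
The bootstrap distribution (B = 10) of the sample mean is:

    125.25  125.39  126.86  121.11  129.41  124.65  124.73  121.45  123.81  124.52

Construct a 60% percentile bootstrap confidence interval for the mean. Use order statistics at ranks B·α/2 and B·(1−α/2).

Sorted replicates: 121.11, 121.45, 123.81, 124.52, 124.65, 124.73, 125.25, 125.39, 126.86, 129.41
α = 0.40; lower rank = 10 × 0.200 = 2; upper rank = 10 × 0.800 = 8.
The 2nd smallest replicate is 121.45; the 8th is 125.39.

(121.45, 125.39)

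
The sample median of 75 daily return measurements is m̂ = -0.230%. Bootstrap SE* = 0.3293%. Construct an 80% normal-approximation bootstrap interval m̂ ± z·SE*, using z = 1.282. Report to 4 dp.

Margin = 1.282 × 0.3293 = 0.42216
Interval: -0.230 ± 0.42216

(-0.6522, 0.1922)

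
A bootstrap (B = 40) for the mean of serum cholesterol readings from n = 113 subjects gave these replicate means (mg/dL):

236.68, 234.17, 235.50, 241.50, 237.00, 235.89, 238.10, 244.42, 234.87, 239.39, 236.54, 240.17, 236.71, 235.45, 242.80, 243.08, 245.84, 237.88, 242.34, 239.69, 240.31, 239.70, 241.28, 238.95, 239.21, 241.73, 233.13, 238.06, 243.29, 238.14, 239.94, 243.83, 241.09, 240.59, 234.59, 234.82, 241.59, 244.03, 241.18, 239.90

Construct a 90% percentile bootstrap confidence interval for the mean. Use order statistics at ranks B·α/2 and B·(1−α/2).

(234.17, 244.03)

Sorted replicates: 233.13, 234.17, 234.59, 234.82, 234.87, 235.45, 235.50, 235.89, 236.54, 236.68, 236.71, 237.00, 237.88, 238.06, 238.10, 238.14, 238.95, 239.21, 239.39, 239.69, 239.70, 239.90, 239.94, 240.17, 240.31, 240.59, 241.09, 241.18, 241.28, 241.50, 241.59, 241.73, 242.34, 242.80, 243.08, 243.29, 243.83, 244.03, 244.42, 245.84
α = 0.10; lower rank = 40 × 0.050 = 2; upper rank = 40 × 0.950 = 38.
The 2nd smallest replicate is 234.17; the 38th is 244.03.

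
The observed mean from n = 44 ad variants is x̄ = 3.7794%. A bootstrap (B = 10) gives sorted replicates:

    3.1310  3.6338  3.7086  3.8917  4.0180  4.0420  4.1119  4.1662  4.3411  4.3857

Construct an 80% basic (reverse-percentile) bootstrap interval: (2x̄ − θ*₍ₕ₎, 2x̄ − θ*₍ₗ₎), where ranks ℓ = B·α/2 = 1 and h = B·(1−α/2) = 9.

Percentile endpoints at ranks 1 and 9: θ*₍1₎ = 3.1310, θ*₍9₎ = 4.3411.
Basic interval reflects these around x̄:
  lower = 2 × 3.7794 − 4.3411 = 3.2177
  upper = 2 × 3.7794 − 3.1310 = 4.4278

(3.2177, 4.4278)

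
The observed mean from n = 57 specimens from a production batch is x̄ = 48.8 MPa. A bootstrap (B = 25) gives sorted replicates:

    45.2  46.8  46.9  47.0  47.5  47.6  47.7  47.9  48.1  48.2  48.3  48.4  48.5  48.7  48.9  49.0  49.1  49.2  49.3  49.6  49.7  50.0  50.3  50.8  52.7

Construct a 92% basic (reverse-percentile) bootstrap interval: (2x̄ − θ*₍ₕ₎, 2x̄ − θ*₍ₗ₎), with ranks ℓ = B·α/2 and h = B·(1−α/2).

Percentile endpoints at ranks 1 and 24: θ*₍1₎ = 45.2, θ*₍24₎ = 50.8.
Basic interval reflects these around x̄:
  lower = 2 × 48.8 − 50.8 = 46.8
  upper = 2 × 48.8 − 45.2 = 52.4

(46.8, 52.4)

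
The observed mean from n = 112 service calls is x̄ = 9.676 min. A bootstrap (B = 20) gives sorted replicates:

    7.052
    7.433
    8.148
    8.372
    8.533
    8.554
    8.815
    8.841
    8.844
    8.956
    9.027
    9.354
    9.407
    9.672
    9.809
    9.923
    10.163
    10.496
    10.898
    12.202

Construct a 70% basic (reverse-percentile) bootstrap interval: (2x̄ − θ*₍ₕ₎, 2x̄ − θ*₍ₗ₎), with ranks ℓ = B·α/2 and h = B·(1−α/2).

Percentile endpoints at ranks 3 and 17: θ*₍3₎ = 8.148, θ*₍17₎ = 10.163.
Basic interval reflects these around x̄:
  lower = 2 × 9.676 − 10.163 = 9.189
  upper = 2 × 9.676 − 8.148 = 11.204

(9.189, 11.204)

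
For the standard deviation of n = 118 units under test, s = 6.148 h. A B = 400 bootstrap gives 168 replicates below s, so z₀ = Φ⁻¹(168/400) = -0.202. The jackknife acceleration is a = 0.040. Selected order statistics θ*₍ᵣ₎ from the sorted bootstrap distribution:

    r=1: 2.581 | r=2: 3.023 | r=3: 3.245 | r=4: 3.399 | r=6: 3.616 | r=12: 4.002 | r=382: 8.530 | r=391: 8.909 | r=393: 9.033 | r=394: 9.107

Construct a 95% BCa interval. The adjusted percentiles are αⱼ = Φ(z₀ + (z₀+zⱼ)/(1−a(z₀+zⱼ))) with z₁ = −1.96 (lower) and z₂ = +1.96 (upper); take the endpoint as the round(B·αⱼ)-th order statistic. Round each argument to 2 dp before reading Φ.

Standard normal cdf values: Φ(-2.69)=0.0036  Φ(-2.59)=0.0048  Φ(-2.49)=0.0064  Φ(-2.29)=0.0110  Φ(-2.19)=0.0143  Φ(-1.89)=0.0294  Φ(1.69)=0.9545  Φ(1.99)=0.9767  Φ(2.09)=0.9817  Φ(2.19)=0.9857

Lower: z₀ + z₁ = -0.202 + (-1.960) = -2.162; 1 − a(z₀+z₁) = 1 − (0.040)(-2.162) = 1.0865; argument = -0.202 + (-2.162)/1.0865 = -2.1919 → -2.19.
α₁ = Φ(-2.19) = 0.0143; rank = round(400 × 0.0143) = 6; θ*₍6₎ = 3.616.
Upper: z₀ + z₂ = 1.758; 1 − a(z₀+z₂) = 0.9297; argument = 1.6890 → 1.69; α₂ = 0.9545; rank = 382; θ*₍382₎ = 8.530.

(3.616, 8.530)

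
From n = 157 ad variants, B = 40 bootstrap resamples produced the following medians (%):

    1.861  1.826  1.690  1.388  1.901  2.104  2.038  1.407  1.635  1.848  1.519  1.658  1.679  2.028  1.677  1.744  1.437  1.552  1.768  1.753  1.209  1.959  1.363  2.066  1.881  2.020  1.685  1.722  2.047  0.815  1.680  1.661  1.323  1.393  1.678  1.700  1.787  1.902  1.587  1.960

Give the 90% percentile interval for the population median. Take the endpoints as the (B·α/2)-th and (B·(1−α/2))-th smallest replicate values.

(1.209, 2.047)

Sorted replicates: 0.815, 1.209, 1.323, 1.363, 1.388, 1.393, 1.407, 1.437, 1.519, 1.552, 1.587, 1.635, 1.658, 1.661, 1.677, 1.678, 1.679, 1.680, 1.685, 1.690, 1.700, 1.722, 1.744, 1.753, 1.768, 1.787, 1.826, 1.848, 1.861, 1.881, 1.901, 1.902, 1.959, 1.960, 2.020, 2.028, 2.038, 2.047, 2.066, 2.104
α = 0.10; lower rank = 40 × 0.050 = 2; upper rank = 40 × 0.950 = 38.
The 2nd smallest replicate is 1.209; the 38th is 2.047.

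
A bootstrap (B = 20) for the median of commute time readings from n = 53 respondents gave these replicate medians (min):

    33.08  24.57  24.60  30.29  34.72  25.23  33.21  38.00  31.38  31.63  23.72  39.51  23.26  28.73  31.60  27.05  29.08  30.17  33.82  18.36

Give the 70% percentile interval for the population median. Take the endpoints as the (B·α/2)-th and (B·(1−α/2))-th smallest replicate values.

(23.72, 33.82)

Sorted replicates: 18.36, 23.26, 23.72, 24.57, 24.60, 25.23, 27.05, 28.73, 29.08, 30.17, 30.29, 31.38, 31.60, 31.63, 33.08, 33.21, 33.82, 34.72, 38.00, 39.51
α = 0.30; lower rank = 20 × 0.150 = 3; upper rank = 20 × 0.850 = 17.
The 3rd smallest replicate is 23.72; the 17th is 33.82.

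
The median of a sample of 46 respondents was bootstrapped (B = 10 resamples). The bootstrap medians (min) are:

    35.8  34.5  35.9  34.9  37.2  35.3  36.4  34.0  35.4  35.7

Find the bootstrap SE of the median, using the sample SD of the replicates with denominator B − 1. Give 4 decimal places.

SE* = 0.9219

Bootstrap SE is the standard deviation of the 10 replicate medians.
Mean of replicates: (35.8 + 34.5 + 35.9 + 34.9 + 37.2 + 35.3 + 36.4 + 34.0 + 35.4 + 35.7) / 10 = 355.10000 / 10 = 35.51000
Sum of squared deviations: (+0.29000)² + (−1.01000)² + (+0.39000)² + (−0.61000)² + (+1.69000)² + (−0.21000)² + (+0.89000)² + (−1.51000)² + (−0.11000)² + (+0.19000)² = 7.64900
Variance = 7.64900 / 9 = 0.84989
SE* = √0.84989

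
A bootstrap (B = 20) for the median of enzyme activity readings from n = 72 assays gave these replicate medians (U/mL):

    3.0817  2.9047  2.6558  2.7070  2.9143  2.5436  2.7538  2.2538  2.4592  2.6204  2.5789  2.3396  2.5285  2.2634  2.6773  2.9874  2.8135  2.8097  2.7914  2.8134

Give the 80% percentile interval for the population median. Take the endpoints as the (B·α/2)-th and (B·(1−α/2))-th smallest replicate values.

(2.2634, 2.9143)

Sorted replicates: 2.2538, 2.2634, 2.3396, 2.4592, 2.5285, 2.5436, 2.5789, 2.6204, 2.6558, 2.6773, 2.7070, 2.7538, 2.7914, 2.8097, 2.8134, 2.8135, 2.9047, 2.9143, 2.9874, 3.0817
α = 0.20; lower rank = 20 × 0.100 = 2; upper rank = 20 × 0.900 = 18.
The 2nd smallest replicate is 2.2634; the 18th is 2.9143.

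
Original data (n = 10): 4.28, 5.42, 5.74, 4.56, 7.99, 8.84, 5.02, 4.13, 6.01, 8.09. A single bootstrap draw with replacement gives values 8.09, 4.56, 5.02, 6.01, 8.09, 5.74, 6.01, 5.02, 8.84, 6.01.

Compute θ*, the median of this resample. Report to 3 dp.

θ* = 6.010

Sorted: 4.56, 5.02, 5.02, 5.74, 6.01, 6.01, 6.01, 8.09, 8.09, 8.84
Median = average of the two middle values = 6.010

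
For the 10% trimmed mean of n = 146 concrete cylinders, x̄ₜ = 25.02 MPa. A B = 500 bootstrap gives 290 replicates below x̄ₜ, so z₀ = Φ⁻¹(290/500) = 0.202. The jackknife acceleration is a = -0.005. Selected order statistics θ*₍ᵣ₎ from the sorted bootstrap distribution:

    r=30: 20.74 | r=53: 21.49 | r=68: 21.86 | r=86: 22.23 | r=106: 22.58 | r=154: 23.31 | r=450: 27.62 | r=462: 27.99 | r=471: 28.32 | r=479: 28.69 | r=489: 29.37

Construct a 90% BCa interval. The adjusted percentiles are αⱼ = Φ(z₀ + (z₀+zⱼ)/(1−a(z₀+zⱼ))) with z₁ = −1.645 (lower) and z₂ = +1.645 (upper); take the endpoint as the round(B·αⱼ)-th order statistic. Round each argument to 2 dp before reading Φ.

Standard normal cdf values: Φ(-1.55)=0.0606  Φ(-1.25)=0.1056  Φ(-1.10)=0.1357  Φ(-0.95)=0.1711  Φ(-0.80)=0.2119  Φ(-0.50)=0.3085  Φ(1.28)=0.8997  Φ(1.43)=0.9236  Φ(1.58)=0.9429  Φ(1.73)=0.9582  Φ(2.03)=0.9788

(21.49, 29.37)

Lower: z₀ + z₁ = 0.202 + (-1.645) = -1.443; 1 − a(z₀+z₁) = 1 − (-0.005)(-1.443) = 0.9928; argument = 0.202 + (-1.443)/0.9928 = -1.2515 → -1.25.
α₁ = Φ(-1.25) = 0.1056; rank = round(500 × 0.1056) = 53; θ*₍53₎ = 21.49.
Upper: z₀ + z₂ = 1.847; 1 − a(z₀+z₂) = 1.0092; argument = 2.0321 → 2.03; α₂ = 0.9788; rank = 489; θ*₍489₎ = 29.37.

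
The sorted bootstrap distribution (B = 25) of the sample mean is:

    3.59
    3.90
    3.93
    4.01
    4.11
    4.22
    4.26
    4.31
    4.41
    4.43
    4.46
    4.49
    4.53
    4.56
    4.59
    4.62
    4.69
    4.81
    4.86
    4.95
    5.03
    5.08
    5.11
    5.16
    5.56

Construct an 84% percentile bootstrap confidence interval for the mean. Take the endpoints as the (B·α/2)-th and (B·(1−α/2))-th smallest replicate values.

(3.90, 5.11)

α = 0.16; lower rank = 25 × 0.080 = 2; upper rank = 25 × 0.920 = 23.
The 2nd smallest replicate is 3.90; the 23rd is 5.11.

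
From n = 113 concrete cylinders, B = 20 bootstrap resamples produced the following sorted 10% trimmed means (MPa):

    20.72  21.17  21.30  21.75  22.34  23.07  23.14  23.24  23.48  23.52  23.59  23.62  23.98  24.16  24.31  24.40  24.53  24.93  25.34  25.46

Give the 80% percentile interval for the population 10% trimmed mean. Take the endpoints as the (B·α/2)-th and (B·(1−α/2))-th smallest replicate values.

α = 0.20; lower rank = 20 × 0.100 = 2; upper rank = 20 × 0.900 = 18.
The 2nd smallest replicate is 21.17; the 18th is 24.93.

(21.17, 24.93)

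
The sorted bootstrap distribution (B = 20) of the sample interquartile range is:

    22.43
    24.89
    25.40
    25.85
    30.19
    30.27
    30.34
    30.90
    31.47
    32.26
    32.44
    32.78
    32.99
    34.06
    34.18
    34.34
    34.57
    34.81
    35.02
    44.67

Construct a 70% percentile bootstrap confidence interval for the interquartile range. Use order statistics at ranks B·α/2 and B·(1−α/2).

α = 0.30; lower rank = 20 × 0.150 = 3; upper rank = 20 × 0.850 = 17.
The 3rd smallest replicate is 25.40; the 17th is 34.57.

(25.40, 34.57)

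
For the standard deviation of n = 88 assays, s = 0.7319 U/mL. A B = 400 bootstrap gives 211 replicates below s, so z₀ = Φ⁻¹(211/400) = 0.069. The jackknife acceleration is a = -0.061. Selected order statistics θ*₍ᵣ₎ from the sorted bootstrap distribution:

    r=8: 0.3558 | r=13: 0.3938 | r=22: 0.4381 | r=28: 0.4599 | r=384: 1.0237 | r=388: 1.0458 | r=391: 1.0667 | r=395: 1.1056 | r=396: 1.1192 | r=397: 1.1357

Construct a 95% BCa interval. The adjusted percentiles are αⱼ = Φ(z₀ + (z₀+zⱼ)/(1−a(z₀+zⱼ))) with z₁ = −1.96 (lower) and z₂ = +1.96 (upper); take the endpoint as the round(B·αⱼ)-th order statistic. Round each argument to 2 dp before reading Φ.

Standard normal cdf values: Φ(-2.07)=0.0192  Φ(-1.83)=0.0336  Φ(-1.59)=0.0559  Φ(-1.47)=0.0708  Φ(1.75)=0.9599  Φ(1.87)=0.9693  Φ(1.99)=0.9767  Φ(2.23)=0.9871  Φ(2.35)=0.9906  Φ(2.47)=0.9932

Lower: z₀ + z₁ = 0.069 + (-1.960) = -1.891; 1 − a(z₀+z₁) = 1 − (-0.061)(-1.891) = 0.8846; argument = 0.069 + (-1.891)/0.8846 = -2.0686 → -2.07.
α₁ = Φ(-2.07) = 0.0192; rank = round(400 × 0.0192) = 8; θ*₍8₎ = 0.3558.
Upper: z₀ + z₂ = 2.029; 1 − a(z₀+z₂) = 1.1238; argument = 1.8745 → 1.87; α₂ = 0.9693; rank = 388; θ*₍388₎ = 1.0458.

(0.3558, 1.0458)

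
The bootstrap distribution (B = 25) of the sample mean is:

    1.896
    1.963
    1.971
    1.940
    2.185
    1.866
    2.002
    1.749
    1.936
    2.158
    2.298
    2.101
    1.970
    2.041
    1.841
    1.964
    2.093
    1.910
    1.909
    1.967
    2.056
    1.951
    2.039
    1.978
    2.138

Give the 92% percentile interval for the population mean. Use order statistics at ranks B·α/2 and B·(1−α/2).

Sorted replicates: 1.749, 1.841, 1.866, 1.896, 1.909, 1.910, 1.936, 1.940, 1.951, 1.963, 1.964, 1.967, 1.970, 1.971, 1.978, 2.002, 2.039, 2.041, 2.056, 2.093, 2.101, 2.138, 2.158, 2.185, 2.298
α = 0.08; lower rank = 25 × 0.040 = 1; upper rank = 25 × 0.960 = 24.
The 1st smallest replicate is 1.749; the 24th is 2.185.

(1.749, 2.185)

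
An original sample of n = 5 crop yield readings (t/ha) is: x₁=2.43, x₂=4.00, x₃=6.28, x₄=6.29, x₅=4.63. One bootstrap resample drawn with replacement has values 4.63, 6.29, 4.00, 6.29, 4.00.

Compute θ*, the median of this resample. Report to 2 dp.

θ* = 4.63

Sorted: 4.00, 4.00, 4.63, 6.29, 6.29
Median = middle value = 4.63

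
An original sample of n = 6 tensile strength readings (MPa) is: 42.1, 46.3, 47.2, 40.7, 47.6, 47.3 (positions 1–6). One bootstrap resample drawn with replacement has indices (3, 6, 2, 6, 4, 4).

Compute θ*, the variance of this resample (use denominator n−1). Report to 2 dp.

Resample values: 47.2, 47.3, 46.3, 47.3, 40.7, 40.7.
Mean = 44.9167; sum of squared deviations = 54.0483
s² = 54.0483 / 5 = 10.8097

θ* = 10.81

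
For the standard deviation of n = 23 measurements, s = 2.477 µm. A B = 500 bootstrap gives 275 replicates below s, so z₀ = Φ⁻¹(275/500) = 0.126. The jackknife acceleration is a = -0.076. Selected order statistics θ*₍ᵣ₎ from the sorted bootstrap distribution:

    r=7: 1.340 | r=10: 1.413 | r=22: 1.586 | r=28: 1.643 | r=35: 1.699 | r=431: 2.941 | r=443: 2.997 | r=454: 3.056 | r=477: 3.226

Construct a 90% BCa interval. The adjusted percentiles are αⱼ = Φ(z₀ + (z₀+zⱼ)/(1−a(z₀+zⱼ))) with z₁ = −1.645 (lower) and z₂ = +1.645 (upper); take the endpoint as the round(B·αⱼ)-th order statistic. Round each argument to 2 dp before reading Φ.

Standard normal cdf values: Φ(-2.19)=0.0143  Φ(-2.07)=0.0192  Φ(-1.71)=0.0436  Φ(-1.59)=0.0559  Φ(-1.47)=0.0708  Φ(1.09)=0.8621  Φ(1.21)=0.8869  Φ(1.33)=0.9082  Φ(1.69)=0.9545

Lower: z₀ + z₁ = 0.126 + (-1.645) = -1.519; 1 − a(z₀+z₁) = 1 − (-0.076)(-1.519) = 0.8846; argument = 0.126 + (-1.519)/0.8846 = -1.5912 → -1.59.
α₁ = Φ(-1.59) = 0.0559; rank = round(500 × 0.0559) = 28; θ*₍28₎ = 1.643.
Upper: z₀ + z₂ = 1.771; 1 − a(z₀+z₂) = 1.1346; argument = 1.6869 → 1.69; α₂ = 0.9545; rank = 477; θ*₍477₎ = 3.226.

(1.643, 3.226)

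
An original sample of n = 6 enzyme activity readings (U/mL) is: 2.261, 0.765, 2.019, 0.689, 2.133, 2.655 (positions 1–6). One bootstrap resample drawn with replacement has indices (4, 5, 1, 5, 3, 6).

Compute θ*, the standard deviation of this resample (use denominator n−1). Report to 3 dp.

θ* = 0.671

Resample values: 0.689, 2.133, 2.261, 2.133, 2.019, 2.655.
Mean = 1.9817; sum of squared deviations = 2.2496
s² = 2.2496 / 5 = 0.4499
s = √0.4499 = 0.671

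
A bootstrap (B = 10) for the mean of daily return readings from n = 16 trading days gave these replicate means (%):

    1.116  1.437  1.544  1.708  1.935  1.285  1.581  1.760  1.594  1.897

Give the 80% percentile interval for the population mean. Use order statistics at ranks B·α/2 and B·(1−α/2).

Sorted replicates: 1.116, 1.285, 1.437, 1.544, 1.581, 1.594, 1.708, 1.760, 1.897, 1.935
α = 0.20; lower rank = 10 × 0.100 = 1; upper rank = 10 × 0.900 = 9.
The 1st smallest replicate is 1.116; the 9th is 1.897.

(1.116, 1.897)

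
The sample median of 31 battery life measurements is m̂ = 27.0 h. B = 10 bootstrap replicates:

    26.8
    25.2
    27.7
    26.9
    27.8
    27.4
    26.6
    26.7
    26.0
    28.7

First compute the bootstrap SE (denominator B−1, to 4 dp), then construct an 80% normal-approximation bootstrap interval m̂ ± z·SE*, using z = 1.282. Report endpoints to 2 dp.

(25.74, 28.26)

Mean of replicates = 26.9800; sum of squared deviations = 8.7160; SE* = √(8.7160/9) = 0.9841
Margin = 1.282 × 0.9841 = 1.262
Interval: 27.0 ± 1.262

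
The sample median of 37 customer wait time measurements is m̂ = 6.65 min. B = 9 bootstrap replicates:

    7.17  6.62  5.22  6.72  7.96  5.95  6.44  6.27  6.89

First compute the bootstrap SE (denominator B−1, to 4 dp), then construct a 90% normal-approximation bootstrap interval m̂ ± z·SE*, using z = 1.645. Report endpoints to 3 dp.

(5.385, 7.915)

Mean of replicates = 6.5822; sum of squared deviations = 4.7320; SE* = √(4.7320/8) = 0.7691
Margin = 1.645 × 0.7691 = 1.2652
Interval: 6.65 ± 1.2652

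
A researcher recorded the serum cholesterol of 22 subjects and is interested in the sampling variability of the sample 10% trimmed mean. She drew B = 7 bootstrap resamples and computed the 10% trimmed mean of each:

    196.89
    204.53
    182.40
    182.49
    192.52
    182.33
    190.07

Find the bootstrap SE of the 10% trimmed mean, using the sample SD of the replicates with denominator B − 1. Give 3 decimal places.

SE* = 8.541

Bootstrap SE is the standard deviation of the 7 replicate 10% trimmed means.
Mean of replicates: (196.89 + 204.53 + 182.40 + 182.49 + 192.52 + 182.33 + 190.07) / 7 = 1331.2300 / 7 = 190.1757
Sum of squared deviations: (+6.7143)² + (+14.3543)² + (−7.7757)² + (−7.6857)² + (+2.3443)² + (−7.8457)² + (−0.1057)² = 437.7212
Variance = 437.7212 / 6 = 72.9535
SE* = √72.9535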